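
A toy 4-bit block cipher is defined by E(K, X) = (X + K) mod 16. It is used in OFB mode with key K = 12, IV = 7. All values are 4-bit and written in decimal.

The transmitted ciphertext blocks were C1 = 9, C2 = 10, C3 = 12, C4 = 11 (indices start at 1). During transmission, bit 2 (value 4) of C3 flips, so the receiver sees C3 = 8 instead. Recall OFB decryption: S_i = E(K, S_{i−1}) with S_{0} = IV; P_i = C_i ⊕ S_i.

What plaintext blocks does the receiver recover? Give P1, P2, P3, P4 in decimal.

Only C3 changed, to 8. In OFB, a change in C_i flips the same bit in P_i only; the keystream is unaffected. Decrypting the received ciphertext:
P1: S = E(K, 7) = 3; 9 ⊕ 3 = 10.
P2: S = E(K, 3) = 15; 10 ⊕ 15 = 5.
P3: S = E(K, 15) = 11; 8 ⊕ 11 = 3.
P4: S = E(K, 11) = 7; 11 ⊕ 7 = 12.
Blocks that differ from the original plaintext: P3.

P1 = 10, P2 = 5, P3 = 3, P4 = 12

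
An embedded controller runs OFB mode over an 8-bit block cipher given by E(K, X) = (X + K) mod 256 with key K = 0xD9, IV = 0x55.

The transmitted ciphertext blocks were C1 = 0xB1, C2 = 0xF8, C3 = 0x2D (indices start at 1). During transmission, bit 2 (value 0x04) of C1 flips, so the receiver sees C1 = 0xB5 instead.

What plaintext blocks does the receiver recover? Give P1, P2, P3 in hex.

P1 = 0x9B, P2 = 0xFF, P3 = 0xCD

OFB decryption: S_i = E(K, S_{i−1}) with S_{0} = IV; P_i = C_i ⊕ S_i.
Only C1 changed, to 0xB5. In OFB, a change in C_i flips the same bit in P_i only; the keystream is unaffected. Decrypting the received ciphertext:
P1: S = E(K, 0x55) = 0x2E; 0xB5 ⊕ 0x2E = 0x9B.
P2: S = E(K, 0x2E) = 0x07; 0xF8 ⊕ 0x07 = 0xFF.
P3: S = E(K, 0x07) = 0xE0; 0x2D ⊕ 0xE0 = 0xCD.
Blocks that differ from the original plaintext: P1.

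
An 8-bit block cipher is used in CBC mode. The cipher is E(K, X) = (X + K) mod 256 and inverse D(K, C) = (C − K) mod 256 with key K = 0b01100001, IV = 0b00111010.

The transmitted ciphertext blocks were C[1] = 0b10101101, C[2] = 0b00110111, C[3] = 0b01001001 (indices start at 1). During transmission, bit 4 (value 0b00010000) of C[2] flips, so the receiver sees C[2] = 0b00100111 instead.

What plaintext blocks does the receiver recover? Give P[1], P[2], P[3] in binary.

CBC decryption: P_i = D(K, C_i) ⊕ C_{i−1}, with C_{0} = IV.
Only C[2] changed, to 0b00100111. In CBC, a change in C_i garbles P_i and flips the same bit in P_{i+1}. Decrypting the received ciphertext:
P[1]: D(K, 0b10101101) = 0b01001100; 0b01001100 ⊕ 0b00111010 = 0b01110110.
P[2]: D(K, 0b00100111) = 0b11000110; 0b11000110 ⊕ 0b10101101 = 0b01101011.
P[3]: D(K, 0b01001001) = 0b11101000; 0b11101000 ⊕ 0b00100111 = 0b11001111.
Blocks that differ from the original plaintext: P[2], P[3].

P[1] = 0b01110110, P[2] = 0b01101011, P[3] = 0b11001111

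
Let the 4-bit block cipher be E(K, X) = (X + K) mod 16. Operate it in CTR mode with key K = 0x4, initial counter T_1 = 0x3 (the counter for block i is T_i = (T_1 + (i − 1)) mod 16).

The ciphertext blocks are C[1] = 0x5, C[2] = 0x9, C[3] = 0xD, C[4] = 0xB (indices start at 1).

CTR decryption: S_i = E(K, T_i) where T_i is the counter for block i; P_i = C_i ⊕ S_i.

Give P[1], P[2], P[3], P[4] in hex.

P[1] = 0x2, P[2] = 0x1, P[3] = 0x4, P[4] = 0x1

P[1]: T = 0x3, S = E(K, T) = 0x7; 0x5 ⊕ 0x7 = 0x2.
P[2]: T = 0x4, S = E(K, T) = 0x8; 0x9 ⊕ 0x8 = 0x1.
P[3]: T = 0x5, S = E(K, T) = 0x9; 0xD ⊕ 0x9 = 0x4.
P[4]: T = 0x6, S = E(K, T) = 0xA; 0xB ⊕ 0xA = 0x1.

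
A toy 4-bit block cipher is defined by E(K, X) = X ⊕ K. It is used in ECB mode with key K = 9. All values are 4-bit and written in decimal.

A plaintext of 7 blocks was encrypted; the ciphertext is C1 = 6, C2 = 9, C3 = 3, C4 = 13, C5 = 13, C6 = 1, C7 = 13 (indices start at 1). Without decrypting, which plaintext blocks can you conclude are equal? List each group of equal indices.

P4 = P5 = P7

ECB encrypts each block independently with the same key, so equal ciphertext blocks imply equal plaintext blocks.
C4 = C5 = C7 = 13, so P4 = P5 = P7.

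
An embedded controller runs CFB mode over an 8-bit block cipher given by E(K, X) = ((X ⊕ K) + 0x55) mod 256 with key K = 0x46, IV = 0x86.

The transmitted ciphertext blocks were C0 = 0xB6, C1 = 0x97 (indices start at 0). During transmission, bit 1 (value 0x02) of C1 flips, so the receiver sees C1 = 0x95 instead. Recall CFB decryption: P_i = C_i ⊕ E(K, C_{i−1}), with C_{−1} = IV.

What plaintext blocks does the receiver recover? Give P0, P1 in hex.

Only C1 changed, to 0x95. In CFB, a change in C_i flips the same bit in P_i and garbles P_{i+1}. Decrypting the received ciphertext:
P0: E(K, 0x86) = 0x15; 0xB6 ⊕ 0x15 = 0xA3.
P1: E(K, 0xB6) = 0x45; 0x95 ⊕ 0x45 = 0xD0.
Blocks that differ from the original plaintext: P1.

P0 = 0xA3, P1 = 0xD0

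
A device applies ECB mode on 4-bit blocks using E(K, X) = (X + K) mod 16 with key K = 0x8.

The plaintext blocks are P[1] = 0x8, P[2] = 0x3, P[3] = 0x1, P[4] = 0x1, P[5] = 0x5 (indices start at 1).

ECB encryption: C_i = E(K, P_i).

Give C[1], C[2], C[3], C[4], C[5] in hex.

C[1] = 0x0, C[2] = 0xB, C[3] = 0x9, C[4] = 0x9, C[5] = 0xD

C[1]: E(K, 0x8) = 0x0.
C[2]: E(K, 0x3) = 0xB.
C[3]: E(K, 0x1) = 0x9.
C[4]: E(K, 0x1) = 0x9.
C[5]: E(K, 0x5) = 0xD.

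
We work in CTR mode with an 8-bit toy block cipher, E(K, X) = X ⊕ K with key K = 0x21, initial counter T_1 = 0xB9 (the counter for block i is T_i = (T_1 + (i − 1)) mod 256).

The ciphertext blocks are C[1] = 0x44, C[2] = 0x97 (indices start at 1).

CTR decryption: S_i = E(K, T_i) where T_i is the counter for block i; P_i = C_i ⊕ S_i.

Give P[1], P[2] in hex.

P[1] = 0xDC, P[2] = 0x0C

P[1]: T = 0xB9, S = E(K, T) = 0x98; 0x44 ⊕ 0x98 = 0xDC.
P[2]: T = 0xBA, S = E(K, T) = 0x9B; 0x97 ⊕ 0x9B = 0x0C.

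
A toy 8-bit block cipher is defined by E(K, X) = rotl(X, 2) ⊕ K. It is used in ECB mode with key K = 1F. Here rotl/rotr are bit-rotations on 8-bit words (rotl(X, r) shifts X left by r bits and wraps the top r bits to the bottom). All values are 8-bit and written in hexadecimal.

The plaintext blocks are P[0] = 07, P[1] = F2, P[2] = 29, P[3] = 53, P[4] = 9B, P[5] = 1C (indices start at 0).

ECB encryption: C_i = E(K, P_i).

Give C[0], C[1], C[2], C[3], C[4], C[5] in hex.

C[0]: E(K, 07) = 03.
C[1]: E(K, F2) = D4.
C[2]: E(K, 29) = BB.
C[3]: E(K, 53) = 52.
C[4]: E(K, 9B) = 71.
C[5]: E(K, 1C) = 6F.

C[0] = 03, C[1] = D4, C[2] = BB, C[3] = 52, C[4] = 71, C[5] = 6F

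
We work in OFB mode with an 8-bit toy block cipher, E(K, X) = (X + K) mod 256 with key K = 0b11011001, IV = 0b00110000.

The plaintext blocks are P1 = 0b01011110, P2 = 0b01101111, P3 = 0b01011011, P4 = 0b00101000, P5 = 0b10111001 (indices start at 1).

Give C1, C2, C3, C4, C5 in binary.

C1 = 0b01010111, C2 = 0b10001101, C3 = 0b11100000, C4 = 0b10111100, C5 = 0b11010100

OFB encryption: S_i = E(K, S_{i−1}) with S_{0} = IV; C_i = P_i ⊕ S_i.
C1: S = E(K, 0b00110000) = 0b00001001; 0b01011110 ⊕ 0b00001001 = 0b01010111.
C2: S = E(K, 0b00001001) = 0b11100010; 0b01101111 ⊕ 0b11100010 = 0b10001101.
C3: S = E(K, 0b11100010) = 0b10111011; 0b01011011 ⊕ 0b10111011 = 0b11100000.
C4: S = E(K, 0b10111011) = 0b10010100; 0b00101000 ⊕ 0b10010100 = 0b10111100.
C5: S = E(K, 0b10010100) = 0b01101101; 0b10111001 ⊕ 0b01101101 = 0b11010100.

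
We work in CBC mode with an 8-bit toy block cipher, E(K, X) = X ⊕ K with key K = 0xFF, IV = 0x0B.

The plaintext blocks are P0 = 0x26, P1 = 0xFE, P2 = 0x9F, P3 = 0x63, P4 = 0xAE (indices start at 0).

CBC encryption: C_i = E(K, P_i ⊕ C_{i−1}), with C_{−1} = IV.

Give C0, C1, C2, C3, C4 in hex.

C0 = 0xD2, C1 = 0xD3, C2 = 0xB3, C3 = 0x2F, C4 = 0x7E

C0: P0 ⊕ 0x0B = 0x2D; E(K, 0x2D) = 0xD2.
C1: P1 ⊕ 0xD2 = 0x2C; E(K, 0x2C) = 0xD3.
C2: P2 ⊕ 0xD3 = 0x4C; E(K, 0x4C) = 0xB3.
C3: P3 ⊕ 0xB3 = 0xD0; E(K, 0xD0) = 0x2F.
C4: P4 ⊕ 0x2F = 0x81; E(K, 0x81) = 0x7E.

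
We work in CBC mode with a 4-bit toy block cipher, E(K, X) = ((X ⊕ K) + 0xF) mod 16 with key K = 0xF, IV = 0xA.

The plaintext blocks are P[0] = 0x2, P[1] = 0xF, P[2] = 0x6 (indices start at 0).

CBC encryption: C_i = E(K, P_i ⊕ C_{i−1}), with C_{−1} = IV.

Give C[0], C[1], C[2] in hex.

C[0] = 0x6, C[1] = 0x5, C[2] = 0xB

C[0]: P[0] ⊕ 0xA = 0x8; E(K, 0x8) = 0x6.
C[1]: P[1] ⊕ 0x6 = 0x9; E(K, 0x9) = 0x5.
C[2]: P[2] ⊕ 0x5 = 0x3; E(K, 0x3) = 0xB.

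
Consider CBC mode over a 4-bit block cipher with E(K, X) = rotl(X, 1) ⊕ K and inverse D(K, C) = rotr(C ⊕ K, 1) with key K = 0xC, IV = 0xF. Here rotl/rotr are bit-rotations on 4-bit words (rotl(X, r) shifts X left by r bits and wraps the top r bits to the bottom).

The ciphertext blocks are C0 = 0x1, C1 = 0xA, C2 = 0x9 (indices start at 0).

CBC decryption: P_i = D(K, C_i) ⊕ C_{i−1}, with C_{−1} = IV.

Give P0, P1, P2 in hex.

P0 = 0x1, P1 = 0x2, P2 = 0x0

P0: D(K, 0x1) = 0xE; 0xE ⊕ 0xF = 0x1.
P1: D(K, 0xA) = 0x3; 0x3 ⊕ 0x1 = 0x2.
P2: D(K, 0x9) = 0xA; 0xA ⊕ 0xA = 0x0.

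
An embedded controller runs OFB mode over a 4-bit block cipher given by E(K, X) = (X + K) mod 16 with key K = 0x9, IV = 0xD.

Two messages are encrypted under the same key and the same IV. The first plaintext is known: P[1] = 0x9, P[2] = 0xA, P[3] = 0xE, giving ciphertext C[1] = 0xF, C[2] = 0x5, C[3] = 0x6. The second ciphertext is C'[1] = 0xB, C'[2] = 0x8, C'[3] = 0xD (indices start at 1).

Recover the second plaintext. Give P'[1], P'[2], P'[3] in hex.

In OFB with a reused IV, both messages share the same keystream S_i, so C_i ⊕ C'_i = P_i ⊕ P'_i and thus P'_i = P_i ⊕ C_i ⊕ C'_i.
P'[1]: 0x9 ⊕ 0xF ⊕ 0xB = 0xD.
P'[2]: 0xA ⊕ 0x5 ⊕ 0x8 = 0x7.
P'[3]: 0xE ⊕ 0x6 ⊕ 0xD = 0x5.

P'[1] = 0xD, P'[2] = 0x7, P'[3] = 0x5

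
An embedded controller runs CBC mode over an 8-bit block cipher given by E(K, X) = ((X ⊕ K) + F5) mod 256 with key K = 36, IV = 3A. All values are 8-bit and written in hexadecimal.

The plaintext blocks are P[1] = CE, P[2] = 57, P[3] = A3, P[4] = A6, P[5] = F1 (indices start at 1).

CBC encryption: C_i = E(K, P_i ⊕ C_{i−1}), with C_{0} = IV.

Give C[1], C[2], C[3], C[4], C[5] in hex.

C[1]: P[1] ⊕ 3A = F4; E(K, F4) = B7.
C[2]: P[2] ⊕ B7 = E0; E(K, E0) = CB.
C[3]: P[3] ⊕ CB = 68; E(K, 68) = 53.
C[4]: P[4] ⊕ 53 = F5; E(K, F5) = B8.
C[5]: P[5] ⊕ B8 = 49; E(K, 49) = 74.

C[1] = B7, C[2] = CB, C[3] = 53, C[4] = B8, C[5] = 74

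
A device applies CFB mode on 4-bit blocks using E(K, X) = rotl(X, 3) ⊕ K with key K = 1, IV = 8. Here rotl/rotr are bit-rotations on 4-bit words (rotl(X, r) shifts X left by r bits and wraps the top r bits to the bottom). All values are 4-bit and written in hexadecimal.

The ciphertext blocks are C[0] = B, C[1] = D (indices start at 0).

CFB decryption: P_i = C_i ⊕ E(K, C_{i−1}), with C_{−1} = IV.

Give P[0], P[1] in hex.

P[0]: E(K, 8) = 5; B ⊕ 5 = E.
P[1]: E(K, B) = C; D ⊕ C = 1.

P[0] = E, P[1] = 1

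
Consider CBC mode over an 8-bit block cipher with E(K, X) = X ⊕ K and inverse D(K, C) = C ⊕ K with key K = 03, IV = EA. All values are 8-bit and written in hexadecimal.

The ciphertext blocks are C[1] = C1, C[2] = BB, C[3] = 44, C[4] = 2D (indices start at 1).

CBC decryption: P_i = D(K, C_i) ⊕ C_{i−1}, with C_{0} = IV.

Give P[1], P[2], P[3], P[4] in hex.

P[1] = 28, P[2] = 79, P[3] = FC, P[4] = 6A

P[1]: D(K, C1) = C2; C2 ⊕ EA = 28.
P[2]: D(K, BB) = B8; B8 ⊕ C1 = 79.
P[3]: D(K, 44) = 47; 47 ⊕ BB = FC.
P[4]: D(K, 2D) = 2E; 2E ⊕ 44 = 6A.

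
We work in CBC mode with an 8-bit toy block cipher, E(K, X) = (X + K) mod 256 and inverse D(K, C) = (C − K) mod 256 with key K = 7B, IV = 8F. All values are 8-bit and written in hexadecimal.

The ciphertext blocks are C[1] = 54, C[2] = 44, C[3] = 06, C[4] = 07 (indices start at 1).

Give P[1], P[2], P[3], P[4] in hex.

P[1] = 56, P[2] = 9D, P[3] = CF, P[4] = 8A

CBC decryption: P_i = D(K, C_i) ⊕ C_{i−1}, with C_{0} = IV.
P[1]: D(K, 54) = D9; D9 ⊕ 8F = 56.
P[2]: D(K, 44) = C9; C9 ⊕ 54 = 9D.
P[3]: D(K, 06) = 8B; 8B ⊕ 44 = CF.
P[4]: D(K, 07) = 8C; 8C ⊕ 06 = 8A.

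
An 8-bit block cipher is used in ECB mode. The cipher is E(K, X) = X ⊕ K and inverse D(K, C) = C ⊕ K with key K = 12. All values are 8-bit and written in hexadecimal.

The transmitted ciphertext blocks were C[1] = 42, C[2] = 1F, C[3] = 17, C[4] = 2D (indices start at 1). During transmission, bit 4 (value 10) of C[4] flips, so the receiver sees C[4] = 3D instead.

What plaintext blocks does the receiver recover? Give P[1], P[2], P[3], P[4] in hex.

P[1] = 50, P[2] = 0D, P[3] = 05, P[4] = 2F

ECB decryption: P_i = D(K, C_i).
Only C[4] changed, to 3D. In ECB, a change in C_i affects only P_i. Decrypting the received ciphertext:
P[1]: D(K, 42) = 50.
P[2]: D(K, 1F) = 0D.
P[3]: D(K, 17) = 05.
P[4]: D(K, 3D) = 2F.
Blocks that differ from the original plaintext: P[4].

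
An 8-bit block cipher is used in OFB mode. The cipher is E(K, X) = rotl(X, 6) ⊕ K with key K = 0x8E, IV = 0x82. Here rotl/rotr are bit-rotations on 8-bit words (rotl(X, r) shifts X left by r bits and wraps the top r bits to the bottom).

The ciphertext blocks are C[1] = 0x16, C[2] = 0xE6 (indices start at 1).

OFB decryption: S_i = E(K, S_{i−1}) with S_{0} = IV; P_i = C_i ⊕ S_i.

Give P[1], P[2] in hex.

P[1]: S = E(K, 0x82) = 0x2E; 0x16 ⊕ 0x2E = 0x38.
P[2]: S = E(K, 0x2E) = 0x05; 0xE6 ⊕ 0x05 = 0xE3.

P[1] = 0x38, P[2] = 0xE3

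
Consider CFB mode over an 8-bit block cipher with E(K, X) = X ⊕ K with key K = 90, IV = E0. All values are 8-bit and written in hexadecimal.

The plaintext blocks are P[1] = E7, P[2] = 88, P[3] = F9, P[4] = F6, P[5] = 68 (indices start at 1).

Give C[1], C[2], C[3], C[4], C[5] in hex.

CFB encryption: C_i = P_i ⊕ E(K, C_{i−1}), with C_{0} = IV.
C[1]: E(K, E0) = 70; E7 ⊕ 70 = 97.
C[2]: E(K, 97) = 07; 88 ⊕ 07 = 8F.
C[3]: E(K, 8F) = 1F; F9 ⊕ 1F = E6.
C[4]: E(K, E6) = 76; F6 ⊕ 76 = 80.
C[5]: E(K, 80) = 10; 68 ⊕ 10 = 78.

C[1] = 97, C[2] = 8F, C[3] = E6, C[4] = 80, C[5] = 78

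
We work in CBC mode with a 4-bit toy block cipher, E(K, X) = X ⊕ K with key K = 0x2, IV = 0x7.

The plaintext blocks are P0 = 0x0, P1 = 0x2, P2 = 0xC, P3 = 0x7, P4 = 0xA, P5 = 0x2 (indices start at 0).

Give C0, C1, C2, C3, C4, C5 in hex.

CBC encryption: C_i = E(K, P_i ⊕ C_{i−1}), with C_{−1} = IV.
C0: P0 ⊕ 0x7 = 0x7; E(K, 0x7) = 0x5.
C1: P1 ⊕ 0x5 = 0x7; E(K, 0x7) = 0x5.
C2: P2 ⊕ 0x5 = 0x9; E(K, 0x9) = 0xB.
C3: P3 ⊕ 0xB = 0xC; E(K, 0xC) = 0xE.
C4: P4 ⊕ 0xE = 0x4; E(K, 0x4) = 0x6.
C5: P5 ⊕ 0x6 = 0x4; E(K, 0x4) = 0x6.

C0 = 0x5, C1 = 0x5, C2 = 0xB, C3 = 0xE, C4 = 0x6, C5 = 0x6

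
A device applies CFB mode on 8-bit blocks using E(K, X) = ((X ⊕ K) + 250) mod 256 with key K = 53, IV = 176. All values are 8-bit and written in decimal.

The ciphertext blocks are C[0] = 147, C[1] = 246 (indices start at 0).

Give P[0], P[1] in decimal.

CFB decryption: P_i = C_i ⊕ E(K, C_{i−1}), with C_{−1} = IV.
P[0]: E(K, 176) = 127; 147 ⊕ 127 = 236.
P[1]: E(K, 147) = 160; 246 ⊕ 160 = 86.

P[0] = 236, P[1] = 86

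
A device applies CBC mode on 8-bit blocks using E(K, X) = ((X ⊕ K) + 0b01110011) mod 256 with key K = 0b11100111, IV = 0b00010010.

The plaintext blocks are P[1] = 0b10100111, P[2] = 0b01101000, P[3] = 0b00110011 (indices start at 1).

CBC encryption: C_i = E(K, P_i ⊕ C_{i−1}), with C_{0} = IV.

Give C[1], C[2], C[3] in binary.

C[1] = 0b11000101, C[2] = 0b10111101, C[3] = 0b11011100

C[1]: P[1] ⊕ 0b00010010 = 0b10110101; E(K, 0b10110101) = 0b11000101.
C[2]: P[2] ⊕ 0b11000101 = 0b10101101; E(K, 0b10101101) = 0b10111101.
C[3]: P[3] ⊕ 0b10111101 = 0b10001110; E(K, 0b10001110) = 0b11011100.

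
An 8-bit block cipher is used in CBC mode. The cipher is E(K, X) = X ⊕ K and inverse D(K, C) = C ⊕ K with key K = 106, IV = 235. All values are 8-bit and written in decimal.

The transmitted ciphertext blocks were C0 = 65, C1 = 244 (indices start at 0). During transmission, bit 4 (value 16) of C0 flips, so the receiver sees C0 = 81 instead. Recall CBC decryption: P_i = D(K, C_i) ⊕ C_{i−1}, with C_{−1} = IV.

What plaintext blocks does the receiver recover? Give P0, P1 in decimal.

Only C0 changed, to 81. In CBC, a change in C_i garbles P_i and flips the same bit in P_{i+1}. Decrypting the received ciphertext:
P0: D(K, 81) = 59; 59 ⊕ 235 = 208.
P1: D(K, 244) = 158; 158 ⊕ 81 = 207.
Blocks that differ from the original plaintext: P0, P1.

P0 = 208, P1 = 207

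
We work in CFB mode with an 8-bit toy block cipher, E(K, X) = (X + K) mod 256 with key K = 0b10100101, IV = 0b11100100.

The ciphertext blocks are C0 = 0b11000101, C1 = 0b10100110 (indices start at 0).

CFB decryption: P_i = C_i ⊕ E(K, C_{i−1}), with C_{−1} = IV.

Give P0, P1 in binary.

P0 = 0b01001100, P1 = 0b11001100

P0: E(K, 0b11100100) = 0b10001001; 0b11000101 ⊕ 0b10001001 = 0b01001100.
P1: E(K, 0b11000101) = 0b01101010; 0b10100110 ⊕ 0b01101010 = 0b11001100.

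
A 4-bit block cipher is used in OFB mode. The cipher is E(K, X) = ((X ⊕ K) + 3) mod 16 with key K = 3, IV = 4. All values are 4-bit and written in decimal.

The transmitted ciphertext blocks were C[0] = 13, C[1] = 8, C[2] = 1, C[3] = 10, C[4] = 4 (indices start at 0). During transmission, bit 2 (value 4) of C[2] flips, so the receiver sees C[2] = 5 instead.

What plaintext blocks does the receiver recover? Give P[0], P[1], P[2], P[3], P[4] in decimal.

P[0] = 7, P[1] = 4, P[2] = 7, P[3] = 14, P[4] = 14

OFB decryption: S_i = E(K, S_{i−1}) with S_{−1} = IV; P_i = C_i ⊕ S_i.
Only C[2] changed, to 5. In OFB, a change in C_i flips the same bit in P_i only; the keystream is unaffected. Decrypting the received ciphertext:
P[0]: S = E(K, 4) = 10; 13 ⊕ 10 = 7.
P[1]: S = E(K, 10) = 12; 8 ⊕ 12 = 4.
P[2]: S = E(K, 12) = 2; 5 ⊕ 2 = 7.
P[3]: S = E(K, 2) = 4; 10 ⊕ 4 = 14.
P[4]: S = E(K, 4) = 10; 4 ⊕ 10 = 14.
Blocks that differ from the original plaintext: P[2].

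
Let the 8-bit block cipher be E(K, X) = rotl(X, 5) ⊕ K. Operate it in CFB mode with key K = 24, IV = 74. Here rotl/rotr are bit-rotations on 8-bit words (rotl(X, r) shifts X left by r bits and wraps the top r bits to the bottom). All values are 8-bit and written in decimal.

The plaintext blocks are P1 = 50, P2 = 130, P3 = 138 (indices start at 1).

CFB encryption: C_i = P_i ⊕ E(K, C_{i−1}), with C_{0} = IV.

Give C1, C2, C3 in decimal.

C1 = 99, C2 = 246, C3 = 76

C1: E(K, 74) = 81; 50 ⊕ 81 = 99.
C2: E(K, 99) = 116; 130 ⊕ 116 = 246.
C3: E(K, 246) = 198; 138 ⊕ 198 = 76.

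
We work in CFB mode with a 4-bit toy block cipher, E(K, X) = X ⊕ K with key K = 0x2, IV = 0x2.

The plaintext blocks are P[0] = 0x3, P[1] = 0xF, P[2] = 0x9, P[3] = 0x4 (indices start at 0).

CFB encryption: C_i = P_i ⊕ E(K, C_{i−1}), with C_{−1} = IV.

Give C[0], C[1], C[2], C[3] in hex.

C[0]: E(K, 0x2) = 0x0; 0x3 ⊕ 0x0 = 0x3.
C[1]: E(K, 0x3) = 0x1; 0xF ⊕ 0x1 = 0xE.
C[2]: E(K, 0xE) = 0xC; 0x9 ⊕ 0xC = 0x5.
C[3]: E(K, 0x5) = 0x7; 0x4 ⊕ 0x7 = 0x3.

C[0] = 0x3, C[1] = 0xE, C[2] = 0x5, C[3] = 0x3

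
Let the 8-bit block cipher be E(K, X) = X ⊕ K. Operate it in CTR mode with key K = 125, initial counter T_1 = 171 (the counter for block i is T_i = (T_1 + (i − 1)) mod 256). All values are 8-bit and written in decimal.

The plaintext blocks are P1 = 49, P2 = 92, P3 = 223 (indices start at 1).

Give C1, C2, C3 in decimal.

C1 = 231, C2 = 141, C3 = 15

CTR encryption: S_i = E(K, T_i) where T_i is the counter for block i; C_i = P_i ⊕ S_i.
C1: T = 171, S = E(K, T) = 214; 49 ⊕ 214 = 231.
C2: T = 172, S = E(K, T) = 209; 92 ⊕ 209 = 141.
C3: T = 173, S = E(K, T) = 208; 223 ⊕ 208 = 15.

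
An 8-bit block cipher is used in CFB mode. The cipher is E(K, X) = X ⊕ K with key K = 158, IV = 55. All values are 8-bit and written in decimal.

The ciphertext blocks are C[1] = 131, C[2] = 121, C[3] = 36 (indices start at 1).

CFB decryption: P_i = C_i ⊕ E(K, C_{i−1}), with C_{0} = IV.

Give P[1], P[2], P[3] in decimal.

P[1] = 42, P[2] = 100, P[3] = 195

P[1]: E(K, 55) = 169; 131 ⊕ 169 = 42.
P[2]: E(K, 131) = 29; 121 ⊕ 29 = 100.
P[3]: E(K, 121) = 231; 36 ⊕ 231 = 195.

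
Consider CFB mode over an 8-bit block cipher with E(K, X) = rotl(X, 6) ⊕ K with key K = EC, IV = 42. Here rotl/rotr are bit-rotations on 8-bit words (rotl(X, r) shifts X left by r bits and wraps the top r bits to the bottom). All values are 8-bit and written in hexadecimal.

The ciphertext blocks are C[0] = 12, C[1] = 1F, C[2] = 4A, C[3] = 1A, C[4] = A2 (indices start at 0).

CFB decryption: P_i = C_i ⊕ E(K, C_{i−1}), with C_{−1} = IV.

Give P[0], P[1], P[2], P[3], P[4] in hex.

P[0] = 6E, P[1] = 77, P[2] = 61, P[3] = 64, P[4] = C8

P[0]: E(K, 42) = 7C; 12 ⊕ 7C = 6E.
P[1]: E(K, 12) = 68; 1F ⊕ 68 = 77.
P[2]: E(K, 1F) = 2B; 4A ⊕ 2B = 61.
P[3]: E(K, 4A) = 7E; 1A ⊕ 7E = 64.
P[4]: E(K, 1A) = 6A; A2 ⊕ 6A = C8.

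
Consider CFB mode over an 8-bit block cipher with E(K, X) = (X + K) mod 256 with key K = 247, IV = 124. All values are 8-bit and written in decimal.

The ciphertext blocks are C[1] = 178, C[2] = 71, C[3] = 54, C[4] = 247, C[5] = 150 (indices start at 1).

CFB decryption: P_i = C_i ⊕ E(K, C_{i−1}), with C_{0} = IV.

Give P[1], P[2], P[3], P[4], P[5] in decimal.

P[1] = 193, P[2] = 238, P[3] = 8, P[4] = 218, P[5] = 120

P[1]: E(K, 124) = 115; 178 ⊕ 115 = 193.
P[2]: E(K, 178) = 169; 71 ⊕ 169 = 238.
P[3]: E(K, 71) = 62; 54 ⊕ 62 = 8.
P[4]: E(K, 54) = 45; 247 ⊕ 45 = 218.
P[5]: E(K, 247) = 238; 150 ⊕ 238 = 120.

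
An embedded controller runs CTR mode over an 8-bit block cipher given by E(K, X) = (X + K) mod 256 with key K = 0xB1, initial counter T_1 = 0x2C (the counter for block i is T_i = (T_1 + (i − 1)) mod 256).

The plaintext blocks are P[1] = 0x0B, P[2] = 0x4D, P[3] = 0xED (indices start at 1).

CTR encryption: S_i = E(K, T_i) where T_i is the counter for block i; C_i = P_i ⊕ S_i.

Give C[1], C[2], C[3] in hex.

C[1] = 0xD6, C[2] = 0x93, C[3] = 0x32

C[1]: T = 0x2C, S = E(K, T) = 0xDD; 0x0B ⊕ 0xDD = 0xD6.
C[2]: T = 0x2D, S = E(K, T) = 0xDE; 0x4D ⊕ 0xDE = 0x93.
C[3]: T = 0x2E, S = E(K, T) = 0xDF; 0xED ⊕ 0xDF = 0x32.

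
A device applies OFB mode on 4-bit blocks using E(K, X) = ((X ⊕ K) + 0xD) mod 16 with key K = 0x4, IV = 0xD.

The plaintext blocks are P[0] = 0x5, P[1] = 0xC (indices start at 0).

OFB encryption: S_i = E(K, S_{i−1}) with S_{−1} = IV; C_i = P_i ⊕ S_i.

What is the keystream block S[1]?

C[0]: S = E(K, 0xD) = 0x6; 0x5 ⊕ 0x6 = 0x3.
C[1]: S = E(K, 0x6) = 0xF; 0xC ⊕ 0xF = 0x3.
So S[1] = 0xF.

0xF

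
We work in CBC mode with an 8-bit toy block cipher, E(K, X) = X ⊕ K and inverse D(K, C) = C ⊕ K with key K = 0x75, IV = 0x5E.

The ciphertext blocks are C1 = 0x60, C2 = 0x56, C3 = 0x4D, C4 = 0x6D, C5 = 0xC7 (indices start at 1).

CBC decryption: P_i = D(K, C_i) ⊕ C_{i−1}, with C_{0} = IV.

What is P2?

P2: D(K, 0x56) = 0x23; 0x23 ⊕ 0x60 = 0x43.

P2 = 0x43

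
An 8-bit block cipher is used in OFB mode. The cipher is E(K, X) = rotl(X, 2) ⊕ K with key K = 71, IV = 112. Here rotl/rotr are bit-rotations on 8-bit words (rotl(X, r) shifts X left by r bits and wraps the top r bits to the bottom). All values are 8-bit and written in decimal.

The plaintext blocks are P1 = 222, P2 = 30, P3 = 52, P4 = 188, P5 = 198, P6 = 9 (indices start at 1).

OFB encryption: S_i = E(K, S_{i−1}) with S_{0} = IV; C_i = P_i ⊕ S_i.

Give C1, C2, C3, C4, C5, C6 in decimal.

C1: S = E(K, 112) = 134; 222 ⊕ 134 = 88.
C2: S = E(K, 134) = 93; 30 ⊕ 93 = 67.
C3: S = E(K, 93) = 50; 52 ⊕ 50 = 6.
C4: S = E(K, 50) = 143; 188 ⊕ 143 = 51.
C5: S = E(K, 143) = 121; 198 ⊕ 121 = 191.
C6: S = E(K, 121) = 162; 9 ⊕ 162 = 171.

C1 = 88, C2 = 67, C3 = 6, C4 = 51, C5 = 191, C6 = 171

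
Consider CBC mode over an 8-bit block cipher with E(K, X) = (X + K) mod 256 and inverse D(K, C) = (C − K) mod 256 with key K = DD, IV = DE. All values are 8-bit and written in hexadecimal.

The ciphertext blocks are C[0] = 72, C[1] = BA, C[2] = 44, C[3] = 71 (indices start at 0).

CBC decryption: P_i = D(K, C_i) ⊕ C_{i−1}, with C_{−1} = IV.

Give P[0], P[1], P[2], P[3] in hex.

P[0] = 4B, P[1] = AF, P[2] = DD, P[3] = D0

P[0]: D(K, 72) = 95; 95 ⊕ DE = 4B.
P[1]: D(K, BA) = DD; DD ⊕ 72 = AF.
P[2]: D(K, 44) = 67; 67 ⊕ BA = DD.
P[3]: D(K, 71) = 94; 94 ⊕ 44 = D0.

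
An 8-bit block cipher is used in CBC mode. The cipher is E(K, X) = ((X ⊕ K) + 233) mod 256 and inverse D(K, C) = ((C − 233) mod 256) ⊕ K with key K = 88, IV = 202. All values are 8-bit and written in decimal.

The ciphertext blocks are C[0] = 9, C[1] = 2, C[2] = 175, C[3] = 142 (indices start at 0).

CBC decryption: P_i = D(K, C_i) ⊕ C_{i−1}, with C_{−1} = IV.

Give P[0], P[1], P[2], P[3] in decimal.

P[0] = 178, P[1] = 72, P[2] = 156, P[3] = 82

P[0]: D(K, 9) = 120; 120 ⊕ 202 = 178.
P[1]: D(K, 2) = 65; 65 ⊕ 9 = 72.
P[2]: D(K, 175) = 158; 158 ⊕ 2 = 156.
P[3]: D(K, 142) = 253; 253 ⊕ 175 = 82.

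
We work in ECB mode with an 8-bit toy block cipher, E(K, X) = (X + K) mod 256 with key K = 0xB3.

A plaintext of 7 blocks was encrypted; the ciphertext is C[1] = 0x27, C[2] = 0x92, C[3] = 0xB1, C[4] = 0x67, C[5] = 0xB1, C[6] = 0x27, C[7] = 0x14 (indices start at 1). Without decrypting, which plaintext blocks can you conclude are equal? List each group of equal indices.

P[1] = P[6]; P[3] = P[5]

ECB encrypts each block independently with the same key, so equal ciphertext blocks imply equal plaintext blocks.
C[1] = C[6] = 0x27, so P[1] = P[6].
C[3] = C[5] = 0xB1, so P[3] = P[5].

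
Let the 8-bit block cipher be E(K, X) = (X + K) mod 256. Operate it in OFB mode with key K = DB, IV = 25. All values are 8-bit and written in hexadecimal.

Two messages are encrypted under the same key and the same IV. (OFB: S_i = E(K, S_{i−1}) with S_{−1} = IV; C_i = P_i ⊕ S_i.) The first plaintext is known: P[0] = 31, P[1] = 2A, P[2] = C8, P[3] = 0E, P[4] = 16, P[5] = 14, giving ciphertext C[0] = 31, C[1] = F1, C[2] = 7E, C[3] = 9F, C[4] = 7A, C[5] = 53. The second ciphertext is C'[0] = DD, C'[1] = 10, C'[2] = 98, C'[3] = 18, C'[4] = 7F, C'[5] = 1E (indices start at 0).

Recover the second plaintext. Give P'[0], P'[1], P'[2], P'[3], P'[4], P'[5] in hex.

P'[0] = DD, P'[1] = CB, P'[2] = 2E, P'[3] = 89, P'[4] = 13, P'[5] = 59

In OFB with a reused IV, both messages share the same keystream S_i, so C_i ⊕ C'_i = P_i ⊕ P'_i and thus P'_i = P_i ⊕ C_i ⊕ C'_i.
P'[0]: 31 ⊕ 31 ⊕ DD = DD.
P'[1]: 2A ⊕ F1 ⊕ 10 = CB.
P'[2]: C8 ⊕ 7E ⊕ 98 = 2E.
P'[3]: 0E ⊕ 9F ⊕ 18 = 89.
P'[4]: 16 ⊕ 7A ⊕ 7F = 13.
P'[5]: 14 ⊕ 53 ⊕ 1E = 59.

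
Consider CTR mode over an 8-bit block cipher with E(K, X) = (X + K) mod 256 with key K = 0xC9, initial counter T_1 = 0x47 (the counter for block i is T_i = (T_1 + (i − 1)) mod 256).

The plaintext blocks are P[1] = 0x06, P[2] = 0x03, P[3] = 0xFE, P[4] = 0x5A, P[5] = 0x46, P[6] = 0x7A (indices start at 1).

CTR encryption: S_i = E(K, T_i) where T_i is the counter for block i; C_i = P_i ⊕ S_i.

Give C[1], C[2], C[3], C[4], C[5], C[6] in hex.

C[1]: T = 0x47, S = E(K, T) = 0x10; 0x06 ⊕ 0x10 = 0x16.
C[2]: T = 0x48, S = E(K, T) = 0x11; 0x03 ⊕ 0x11 = 0x12.
C[3]: T = 0x49, S = E(K, T) = 0x12; 0xFE ⊕ 0x12 = 0xEC.
C[4]: T = 0x4A, S = E(K, T) = 0x13; 0x5A ⊕ 0x13 = 0x49.
C[5]: T = 0x4B, S = E(K, T) = 0x14; 0x46 ⊕ 0x14 = 0x52.
C[6]: T = 0x4C, S = E(K, T) = 0x15; 0x7A ⊕ 0x15 = 0x6F.

C[1] = 0x16, C[2] = 0x12, C[3] = 0xEC, C[4] = 0x49, C[5] = 0x52, C[6] = 0x6F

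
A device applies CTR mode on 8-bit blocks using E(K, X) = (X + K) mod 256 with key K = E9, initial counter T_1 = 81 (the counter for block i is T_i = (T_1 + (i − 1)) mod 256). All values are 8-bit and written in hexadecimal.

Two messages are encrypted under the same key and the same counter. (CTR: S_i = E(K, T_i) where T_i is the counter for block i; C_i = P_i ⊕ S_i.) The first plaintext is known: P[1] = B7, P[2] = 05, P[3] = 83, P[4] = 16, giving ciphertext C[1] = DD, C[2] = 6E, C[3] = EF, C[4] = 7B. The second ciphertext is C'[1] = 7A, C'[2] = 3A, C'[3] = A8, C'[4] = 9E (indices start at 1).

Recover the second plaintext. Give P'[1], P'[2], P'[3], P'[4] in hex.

P'[1] = 10, P'[2] = 51, P'[3] = C4, P'[4] = F3

In CTR with a reused counter, both messages share the same keystream S_i, so C_i ⊕ C'_i = P_i ⊕ P'_i and thus P'_i = P_i ⊕ C_i ⊕ C'_i.
P'[1]: B7 ⊕ DD ⊕ 7A = 10.
P'[2]: 05 ⊕ 6E ⊕ 3A = 51.
P'[3]: 83 ⊕ EF ⊕ A8 = C4.
P'[4]: 16 ⊕ 7B ⊕ 9E = F3.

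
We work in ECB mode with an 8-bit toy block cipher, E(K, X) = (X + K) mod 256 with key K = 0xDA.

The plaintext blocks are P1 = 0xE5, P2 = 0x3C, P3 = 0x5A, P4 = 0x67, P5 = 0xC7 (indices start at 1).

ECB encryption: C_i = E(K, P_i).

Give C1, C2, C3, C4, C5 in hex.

C1: E(K, 0xE5) = 0xBF.
C2: E(K, 0x3C) = 0x16.
C3: E(K, 0x5A) = 0x34.
C4: E(K, 0x67) = 0x41.
C5: E(K, 0xC7) = 0xA1.

C1 = 0xBF, C2 = 0x16, C3 = 0x34, C4 = 0x41, C5 = 0xA1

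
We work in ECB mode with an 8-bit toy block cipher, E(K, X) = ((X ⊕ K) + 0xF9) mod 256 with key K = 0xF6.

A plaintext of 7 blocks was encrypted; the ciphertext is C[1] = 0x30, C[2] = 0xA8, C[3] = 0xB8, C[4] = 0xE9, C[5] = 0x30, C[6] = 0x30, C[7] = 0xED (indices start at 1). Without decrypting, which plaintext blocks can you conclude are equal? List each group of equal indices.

P[1] = P[5] = P[6]

ECB encrypts each block independently with the same key, so equal ciphertext blocks imply equal plaintext blocks.
C[1] = C[5] = C[6] = 0x30, so P[1] = P[5] = P[6].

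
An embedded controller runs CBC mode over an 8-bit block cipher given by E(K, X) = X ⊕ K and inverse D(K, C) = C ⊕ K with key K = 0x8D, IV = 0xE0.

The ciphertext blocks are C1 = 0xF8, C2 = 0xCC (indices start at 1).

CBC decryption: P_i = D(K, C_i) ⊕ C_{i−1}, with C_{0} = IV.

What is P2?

P2 = 0xB9

P2: D(K, 0xCC) = 0x41; 0x41 ⊕ 0xF8 = 0xB9.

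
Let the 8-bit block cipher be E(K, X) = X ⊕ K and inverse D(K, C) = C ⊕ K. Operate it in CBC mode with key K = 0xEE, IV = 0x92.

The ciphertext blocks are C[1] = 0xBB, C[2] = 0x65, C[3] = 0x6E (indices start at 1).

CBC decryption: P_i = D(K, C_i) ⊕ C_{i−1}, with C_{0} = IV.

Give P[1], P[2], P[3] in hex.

P[1] = 0xC7, P[2] = 0x30, P[3] = 0xE5

P[1]: D(K, 0xBB) = 0x55; 0x55 ⊕ 0x92 = 0xC7.
P[2]: D(K, 0x65) = 0x8B; 0x8B ⊕ 0xBB = 0x30.
P[3]: D(K, 0x6E) = 0x80; 0x80 ⊕ 0x65 = 0xE5.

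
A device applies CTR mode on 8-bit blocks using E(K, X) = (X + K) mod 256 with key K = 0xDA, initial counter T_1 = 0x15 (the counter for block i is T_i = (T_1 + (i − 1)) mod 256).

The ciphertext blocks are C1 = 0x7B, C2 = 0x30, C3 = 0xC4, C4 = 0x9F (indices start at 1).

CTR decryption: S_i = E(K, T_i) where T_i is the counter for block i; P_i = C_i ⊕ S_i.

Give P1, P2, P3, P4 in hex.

P1 = 0x94, P2 = 0xC0, P3 = 0x35, P4 = 0x6D

P1: T = 0x15, S = E(K, T) = 0xEF; 0x7B ⊕ 0xEF = 0x94.
P2: T = 0x16, S = E(K, T) = 0xF0; 0x30 ⊕ 0xF0 = 0xC0.
P3: T = 0x17, S = E(K, T) = 0xF1; 0xC4 ⊕ 0xF1 = 0x35.
P4: T = 0x18, S = E(K, T) = 0xF2; 0x9F ⊕ 0xF2 = 0x6D.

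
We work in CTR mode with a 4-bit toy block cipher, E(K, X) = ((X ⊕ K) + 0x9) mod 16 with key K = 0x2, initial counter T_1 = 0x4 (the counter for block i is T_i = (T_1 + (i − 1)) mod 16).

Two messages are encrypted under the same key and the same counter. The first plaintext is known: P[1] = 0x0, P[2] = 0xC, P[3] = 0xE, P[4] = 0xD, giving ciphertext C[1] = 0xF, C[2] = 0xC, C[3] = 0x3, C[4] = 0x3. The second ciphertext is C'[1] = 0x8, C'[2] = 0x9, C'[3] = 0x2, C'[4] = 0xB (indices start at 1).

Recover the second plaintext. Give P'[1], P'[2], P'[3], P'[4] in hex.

P'[1] = 0x7, P'[2] = 0x9, P'[3] = 0xF, P'[4] = 0x5

In CTR with a reused counter, both messages share the same keystream S_i, so C_i ⊕ C'_i = P_i ⊕ P'_i and thus P'_i = P_i ⊕ C_i ⊕ C'_i.
P'[1]: 0x0 ⊕ 0xF ⊕ 0x8 = 0x7.
P'[2]: 0xC ⊕ 0xC ⊕ 0x9 = 0x9.
P'[3]: 0xE ⊕ 0x3 ⊕ 0x2 = 0xF.
P'[4]: 0xD ⊕ 0x3 ⊕ 0xB = 0x5.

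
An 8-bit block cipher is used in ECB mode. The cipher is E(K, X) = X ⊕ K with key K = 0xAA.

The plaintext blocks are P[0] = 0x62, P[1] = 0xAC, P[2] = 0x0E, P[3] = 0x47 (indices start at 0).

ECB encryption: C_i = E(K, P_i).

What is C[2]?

C[2] = 0xA4

C[2]: E(K, 0x0E) = 0xA4.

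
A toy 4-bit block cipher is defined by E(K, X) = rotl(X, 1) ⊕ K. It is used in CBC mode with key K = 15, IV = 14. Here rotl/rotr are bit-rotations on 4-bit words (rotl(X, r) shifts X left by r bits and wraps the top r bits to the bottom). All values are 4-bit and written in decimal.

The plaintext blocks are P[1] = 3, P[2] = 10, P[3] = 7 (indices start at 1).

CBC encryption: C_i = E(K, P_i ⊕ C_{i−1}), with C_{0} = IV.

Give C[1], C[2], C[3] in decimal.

C[1] = 4, C[2] = 2, C[3] = 5

C[1]: P[1] ⊕ 14 = 13; E(K, 13) = 4.
C[2]: P[2] ⊕ 4 = 14; E(K, 14) = 2.
C[3]: P[3] ⊕ 2 = 5; E(K, 5) = 5.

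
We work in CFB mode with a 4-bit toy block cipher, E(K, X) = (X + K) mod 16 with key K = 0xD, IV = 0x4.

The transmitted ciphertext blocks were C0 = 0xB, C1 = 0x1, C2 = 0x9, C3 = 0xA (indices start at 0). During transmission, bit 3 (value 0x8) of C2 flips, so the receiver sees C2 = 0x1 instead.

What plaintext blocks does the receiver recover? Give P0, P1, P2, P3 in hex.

CFB decryption: P_i = C_i ⊕ E(K, C_{i−1}), with C_{−1} = IV.
Only C2 changed, to 0x1. In CFB, a change in C_i flips the same bit in P_i and garbles P_{i+1}. Decrypting the received ciphertext:
P0: E(K, 0x4) = 0x1; 0xB ⊕ 0x1 = 0xA.
P1: E(K, 0xB) = 0x8; 0x1 ⊕ 0x8 = 0x9.
P2: E(K, 0x1) = 0xE; 0x1 ⊕ 0xE = 0xF.
P3: E(K, 0x1) = 0xE; 0xA ⊕ 0xE = 0x4.
Blocks that differ from the original plaintext: P2, P3.

P0 = 0xA, P1 = 0x9, P2 = 0xF, P3 = 0x4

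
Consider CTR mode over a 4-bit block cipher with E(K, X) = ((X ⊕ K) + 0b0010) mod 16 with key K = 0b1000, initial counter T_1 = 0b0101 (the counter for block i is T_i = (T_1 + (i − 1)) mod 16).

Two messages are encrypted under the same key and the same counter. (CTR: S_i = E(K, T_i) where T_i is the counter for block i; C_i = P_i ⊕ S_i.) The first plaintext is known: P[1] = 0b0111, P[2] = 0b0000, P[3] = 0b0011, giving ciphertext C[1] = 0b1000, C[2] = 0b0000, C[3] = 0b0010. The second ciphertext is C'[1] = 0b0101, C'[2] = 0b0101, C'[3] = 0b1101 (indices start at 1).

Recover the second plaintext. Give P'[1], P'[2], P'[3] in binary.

In CTR with a reused counter, both messages share the same keystream S_i, so C_i ⊕ C'_i = P_i ⊕ P'_i and thus P'_i = P_i ⊕ C_i ⊕ C'_i.
P'[1]: 0b0111 ⊕ 0b1000 ⊕ 0b0101 = 0b1010.
P'[2]: 0b0000 ⊕ 0b0000 ⊕ 0b0101 = 0b0101.
P'[3]: 0b0011 ⊕ 0b0010 ⊕ 0b1101 = 0b1100.

P'[1] = 0b1010, P'[2] = 0b0101, P'[3] = 0b1100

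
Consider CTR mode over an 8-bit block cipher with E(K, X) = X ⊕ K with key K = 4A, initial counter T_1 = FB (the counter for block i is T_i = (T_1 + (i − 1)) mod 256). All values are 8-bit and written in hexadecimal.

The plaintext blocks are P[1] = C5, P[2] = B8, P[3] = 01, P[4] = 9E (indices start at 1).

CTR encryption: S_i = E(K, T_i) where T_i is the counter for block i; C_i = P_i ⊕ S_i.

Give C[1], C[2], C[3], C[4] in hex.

C[1] = 74, C[2] = 0E, C[3] = B6, C[4] = 2A

C[1]: T = FB, S = E(K, T) = B1; C5 ⊕ B1 = 74.
C[2]: T = FC, S = E(K, T) = B6; B8 ⊕ B6 = 0E.
C[3]: T = FD, S = E(K, T) = B7; 01 ⊕ B7 = B6.
C[4]: T = FE, S = E(K, T) = B4; 9E ⊕ B4 = 2A.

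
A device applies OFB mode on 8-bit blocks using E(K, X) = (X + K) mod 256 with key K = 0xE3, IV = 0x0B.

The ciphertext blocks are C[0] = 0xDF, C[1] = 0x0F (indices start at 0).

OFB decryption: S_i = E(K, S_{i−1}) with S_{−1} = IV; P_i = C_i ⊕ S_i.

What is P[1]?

P[0]: S = E(K, 0x0B) = 0xEE; 0xDF ⊕ 0xEE = 0x31.
P[1]: S = E(K, 0xEE) = 0xD1; 0x0F ⊕ 0xD1 = 0xDE.

P[1] = 0xDE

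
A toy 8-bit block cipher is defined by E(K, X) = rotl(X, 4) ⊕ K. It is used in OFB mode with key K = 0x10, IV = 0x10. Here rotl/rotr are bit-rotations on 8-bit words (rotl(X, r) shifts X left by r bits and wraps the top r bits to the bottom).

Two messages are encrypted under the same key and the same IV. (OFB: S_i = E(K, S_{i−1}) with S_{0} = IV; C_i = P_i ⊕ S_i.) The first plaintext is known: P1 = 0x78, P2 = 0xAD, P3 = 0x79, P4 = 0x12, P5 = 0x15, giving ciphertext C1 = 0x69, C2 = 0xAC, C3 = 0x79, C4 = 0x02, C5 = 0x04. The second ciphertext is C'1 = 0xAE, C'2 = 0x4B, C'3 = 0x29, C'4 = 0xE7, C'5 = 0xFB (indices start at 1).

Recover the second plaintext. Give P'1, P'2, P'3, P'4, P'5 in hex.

P'1 = 0xBF, P'2 = 0x4A, P'3 = 0x29, P'4 = 0xF7, P'5 = 0xEA

In OFB with a reused IV, both messages share the same keystream S_i, so C_i ⊕ C'_i = P_i ⊕ P'_i and thus P'_i = P_i ⊕ C_i ⊕ C'_i.
P'1: 0x78 ⊕ 0x69 ⊕ 0xAE = 0xBF.
P'2: 0xAD ⊕ 0xAC ⊕ 0x4B = 0x4A.
P'3: 0x79 ⊕ 0x79 ⊕ 0x29 = 0x29.
P'4: 0x12 ⊕ 0x02 ⊕ 0xE7 = 0xF7.
P'5: 0x15 ⊕ 0x04 ⊕ 0xFB = 0xEA.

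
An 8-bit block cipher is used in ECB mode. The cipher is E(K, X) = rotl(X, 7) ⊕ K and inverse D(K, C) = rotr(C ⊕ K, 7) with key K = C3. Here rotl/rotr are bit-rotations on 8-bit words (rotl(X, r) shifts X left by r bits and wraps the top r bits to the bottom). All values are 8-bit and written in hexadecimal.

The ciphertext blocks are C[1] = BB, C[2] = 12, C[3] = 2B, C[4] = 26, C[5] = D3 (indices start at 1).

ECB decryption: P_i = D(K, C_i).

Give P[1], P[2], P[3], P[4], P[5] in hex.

P[1]: D(K, BB) = F0.
P[2]: D(K, 12) = A3.
P[3]: D(K, 2B) = D1.
P[4]: D(K, 26) = CB.
P[5]: D(K, D3) = 20.

P[1] = F0, P[2] = A3, P[3] = D1, P[4] = CB, P[5] = 20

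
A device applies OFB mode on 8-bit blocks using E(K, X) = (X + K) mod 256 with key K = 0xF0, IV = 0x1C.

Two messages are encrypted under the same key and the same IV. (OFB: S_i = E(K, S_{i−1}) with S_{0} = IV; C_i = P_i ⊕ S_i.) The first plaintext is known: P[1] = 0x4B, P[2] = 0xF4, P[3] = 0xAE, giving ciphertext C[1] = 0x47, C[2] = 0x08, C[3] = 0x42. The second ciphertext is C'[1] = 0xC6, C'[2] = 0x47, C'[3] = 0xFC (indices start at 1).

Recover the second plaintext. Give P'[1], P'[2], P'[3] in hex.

In OFB with a reused IV, both messages share the same keystream S_i, so C_i ⊕ C'_i = P_i ⊕ P'_i and thus P'_i = P_i ⊕ C_i ⊕ C'_i.
P'[1]: 0x4B ⊕ 0x47 ⊕ 0xC6 = 0xCA.
P'[2]: 0xF4 ⊕ 0x08 ⊕ 0x47 = 0xBB.
P'[3]: 0xAE ⊕ 0x42 ⊕ 0xFC = 0x10.

P'[1] = 0xCA, P'[2] = 0xBB, P'[3] = 0x10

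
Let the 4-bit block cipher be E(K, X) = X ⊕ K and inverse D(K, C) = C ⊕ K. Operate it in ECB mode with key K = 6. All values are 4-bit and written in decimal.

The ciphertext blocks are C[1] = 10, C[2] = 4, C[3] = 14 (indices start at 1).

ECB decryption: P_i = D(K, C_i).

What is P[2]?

P[2] = 2

P[2]: D(K, 4) = 2.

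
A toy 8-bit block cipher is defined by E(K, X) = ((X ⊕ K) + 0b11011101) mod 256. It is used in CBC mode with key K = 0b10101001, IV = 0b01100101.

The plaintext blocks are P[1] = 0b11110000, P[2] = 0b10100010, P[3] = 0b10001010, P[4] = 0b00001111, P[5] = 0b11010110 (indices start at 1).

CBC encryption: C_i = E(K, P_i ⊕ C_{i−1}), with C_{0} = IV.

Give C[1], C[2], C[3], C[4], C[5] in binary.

C[1] = 0b00011001, C[2] = 0b11101111, C[3] = 0b10101001, C[4] = 0b11101100, C[5] = 0b01110000

C[1]: P[1] ⊕ 0b01100101 = 0b10010101; E(K, 0b10010101) = 0b00011001.
C[2]: P[2] ⊕ 0b00011001 = 0b10111011; E(K, 0b10111011) = 0b11101111.
C[3]: P[3] ⊕ 0b11101111 = 0b01100101; E(K, 0b01100101) = 0b10101001.
C[4]: P[4] ⊕ 0b10101001 = 0b10100110; E(K, 0b10100110) = 0b11101100.
C[5]: P[5] ⊕ 0b11101100 = 0b00111010; E(K, 0b00111010) = 0b01110000.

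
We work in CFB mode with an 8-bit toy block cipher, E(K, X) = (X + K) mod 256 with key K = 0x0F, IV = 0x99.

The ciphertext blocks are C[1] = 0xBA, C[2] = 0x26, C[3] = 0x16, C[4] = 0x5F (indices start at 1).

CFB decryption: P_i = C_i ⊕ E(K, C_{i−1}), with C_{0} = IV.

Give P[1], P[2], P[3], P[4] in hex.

P[1] = 0x12, P[2] = 0xEF, P[3] = 0x23, P[4] = 0x7A

P[1]: E(K, 0x99) = 0xA8; 0xBA ⊕ 0xA8 = 0x12.
P[2]: E(K, 0xBA) = 0xC9; 0x26 ⊕ 0xC9 = 0xEF.
P[3]: E(K, 0x26) = 0x35; 0x16 ⊕ 0x35 = 0x23.
P[4]: E(K, 0x16) = 0x25; 0x5F ⊕ 0x25 = 0x7A.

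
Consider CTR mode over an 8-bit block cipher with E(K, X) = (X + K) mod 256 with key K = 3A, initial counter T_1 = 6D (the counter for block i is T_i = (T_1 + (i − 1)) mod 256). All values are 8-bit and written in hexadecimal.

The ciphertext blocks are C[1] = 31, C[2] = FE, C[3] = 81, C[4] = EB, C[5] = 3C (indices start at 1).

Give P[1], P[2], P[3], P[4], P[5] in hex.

CTR decryption: S_i = E(K, T_i) where T_i is the counter for block i; P_i = C_i ⊕ S_i.
P[1]: T = 6D, S = E(K, T) = A7; 31 ⊕ A7 = 96.
P[2]: T = 6E, S = E(K, T) = A8; FE ⊕ A8 = 56.
P[3]: T = 6F, S = E(K, T) = A9; 81 ⊕ A9 = 28.
P[4]: T = 70, S = E(K, T) = AA; EB ⊕ AA = 41.
P[5]: T = 71, S = E(K, T) = AB; 3C ⊕ AB = 97.

P[1] = 96, P[2] = 56, P[3] = 28, P[4] = 41, P[5] = 97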